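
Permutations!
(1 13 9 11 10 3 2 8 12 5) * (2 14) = (1 13 9 11 10 3 14 2 8 12 5) = [0, 13, 8, 14, 4, 1, 6, 7, 12, 11, 3, 10, 5, 9, 2]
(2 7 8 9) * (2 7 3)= [0, 1, 3, 2, 4, 5, 6, 8, 9, 7]= (2 3)(7 8 9)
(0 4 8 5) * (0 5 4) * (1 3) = (1 3)(4 8) = [0, 3, 2, 1, 8, 5, 6, 7, 4]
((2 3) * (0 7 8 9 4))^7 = (0 8 4 7 9)(2 3) = [8, 1, 3, 2, 7, 5, 6, 9, 4, 0]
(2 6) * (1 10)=[0, 10, 6, 3, 4, 5, 2, 7, 8, 9, 1]=(1 10)(2 6)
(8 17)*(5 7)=(5 7)(8 17)=[0, 1, 2, 3, 4, 7, 6, 5, 17, 9, 10, 11, 12, 13, 14, 15, 16, 8]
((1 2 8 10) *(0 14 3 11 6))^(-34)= (0 14 3 11 6)(1 8)(2 10)= [14, 8, 10, 11, 4, 5, 0, 7, 1, 9, 2, 6, 12, 13, 3]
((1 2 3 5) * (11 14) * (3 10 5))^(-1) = (1 5 10 2)(11 14) = [0, 5, 1, 3, 4, 10, 6, 7, 8, 9, 2, 14, 12, 13, 11]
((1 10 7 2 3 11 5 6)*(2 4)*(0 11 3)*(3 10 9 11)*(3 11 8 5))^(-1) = (0 2 4 7 10 3 11)(1 6 5 8 9) = [2, 6, 4, 11, 7, 8, 5, 10, 9, 1, 3, 0]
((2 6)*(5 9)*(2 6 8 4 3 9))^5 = [0, 1, 5, 4, 8, 9, 6, 7, 2, 3] = (2 5 9 3 4 8)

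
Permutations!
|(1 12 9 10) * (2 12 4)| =6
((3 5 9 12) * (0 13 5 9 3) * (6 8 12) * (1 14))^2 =(14)(0 5 9 8)(3 6 12 13) =[5, 1, 2, 6, 4, 9, 12, 7, 0, 8, 10, 11, 13, 3, 14]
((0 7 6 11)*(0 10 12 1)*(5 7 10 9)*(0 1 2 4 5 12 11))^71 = (0 10 11 9 12 2 4 5 7 6) = [10, 1, 4, 3, 5, 7, 0, 6, 8, 12, 11, 9, 2]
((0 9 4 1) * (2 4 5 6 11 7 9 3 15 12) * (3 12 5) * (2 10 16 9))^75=[3, 9, 10, 7, 16, 4, 1, 12, 8, 11, 5, 0, 15, 13, 14, 2, 6]=(0 3 7 12 15 2 10 5 4 16 6 1 9 11)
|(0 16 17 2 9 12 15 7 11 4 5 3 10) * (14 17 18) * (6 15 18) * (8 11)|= 66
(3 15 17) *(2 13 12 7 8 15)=[0, 1, 13, 2, 4, 5, 6, 8, 15, 9, 10, 11, 7, 12, 14, 17, 16, 3]=(2 13 12 7 8 15 17 3)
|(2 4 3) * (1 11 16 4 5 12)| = |(1 11 16 4 3 2 5 12)| = 8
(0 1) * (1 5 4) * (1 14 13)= (0 5 4 14 13 1)= [5, 0, 2, 3, 14, 4, 6, 7, 8, 9, 10, 11, 12, 1, 13]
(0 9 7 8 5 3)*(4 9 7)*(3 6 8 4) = (0 7 4 9 3)(5 6 8) = [7, 1, 2, 0, 9, 6, 8, 4, 5, 3]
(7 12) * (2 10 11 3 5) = (2 10 11 3 5)(7 12) = [0, 1, 10, 5, 4, 2, 6, 12, 8, 9, 11, 3, 7]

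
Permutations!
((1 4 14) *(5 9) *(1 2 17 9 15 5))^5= (1 9 17 2 14 4)(5 15)= [0, 9, 14, 3, 1, 15, 6, 7, 8, 17, 10, 11, 12, 13, 4, 5, 16, 2]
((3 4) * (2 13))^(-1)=(2 13)(3 4)=[0, 1, 13, 4, 3, 5, 6, 7, 8, 9, 10, 11, 12, 2]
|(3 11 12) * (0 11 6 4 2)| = |(0 11 12 3 6 4 2)| = 7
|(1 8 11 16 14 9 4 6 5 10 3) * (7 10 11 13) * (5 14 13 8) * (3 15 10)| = |(1 5 11 16 13 7 3)(4 6 14 9)(10 15)| = 28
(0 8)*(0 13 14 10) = (0 8 13 14 10) = [8, 1, 2, 3, 4, 5, 6, 7, 13, 9, 0, 11, 12, 14, 10]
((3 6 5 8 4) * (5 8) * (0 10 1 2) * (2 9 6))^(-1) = (0 2 3 4 8 6 9 1 10) = [2, 10, 3, 4, 8, 5, 9, 7, 6, 1, 0]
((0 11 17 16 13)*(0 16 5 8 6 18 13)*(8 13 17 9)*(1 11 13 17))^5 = [16, 18, 2, 3, 4, 17, 8, 7, 9, 11, 10, 1, 12, 0, 14, 15, 13, 5, 6] = (0 16 13)(1 18 6 8 9 11)(5 17)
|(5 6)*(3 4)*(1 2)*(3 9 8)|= |(1 2)(3 4 9 8)(5 6)|= 4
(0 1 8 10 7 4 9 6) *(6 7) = (0 1 8 10 6)(4 9 7) = [1, 8, 2, 3, 9, 5, 0, 4, 10, 7, 6]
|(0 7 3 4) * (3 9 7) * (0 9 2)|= |(0 3 4 9 7 2)|= 6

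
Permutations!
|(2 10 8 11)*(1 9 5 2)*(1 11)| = 6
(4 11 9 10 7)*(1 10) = (1 10 7 4 11 9) = [0, 10, 2, 3, 11, 5, 6, 4, 8, 1, 7, 9]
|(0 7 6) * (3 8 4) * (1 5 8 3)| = |(0 7 6)(1 5 8 4)| = 12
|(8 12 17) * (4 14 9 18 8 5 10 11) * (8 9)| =|(4 14 8 12 17 5 10 11)(9 18)| =8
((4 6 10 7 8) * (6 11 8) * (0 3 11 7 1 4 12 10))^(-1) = (0 6 7 4 1 10 12 8 11 3) = [6, 10, 2, 0, 1, 5, 7, 4, 11, 9, 12, 3, 8]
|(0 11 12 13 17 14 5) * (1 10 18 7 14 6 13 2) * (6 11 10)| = |(0 10 18 7 14 5)(1 6 13 17 11 12 2)| = 42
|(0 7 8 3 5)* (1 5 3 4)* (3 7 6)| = |(0 6 3 7 8 4 1 5)| = 8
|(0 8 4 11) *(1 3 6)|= |(0 8 4 11)(1 3 6)|= 12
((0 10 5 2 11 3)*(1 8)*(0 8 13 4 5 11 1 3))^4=(0 10 11)(1 2 5 4 13)=[10, 2, 5, 3, 13, 4, 6, 7, 8, 9, 11, 0, 12, 1]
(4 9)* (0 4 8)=[4, 1, 2, 3, 9, 5, 6, 7, 0, 8]=(0 4 9 8)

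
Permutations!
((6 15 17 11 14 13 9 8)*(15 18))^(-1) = (6 8 9 13 14 11 17 15 18) = [0, 1, 2, 3, 4, 5, 8, 7, 9, 13, 10, 17, 12, 14, 11, 18, 16, 15, 6]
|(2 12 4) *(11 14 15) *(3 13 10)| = |(2 12 4)(3 13 10)(11 14 15)| = 3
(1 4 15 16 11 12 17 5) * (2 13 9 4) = [0, 2, 13, 3, 15, 1, 6, 7, 8, 4, 10, 12, 17, 9, 14, 16, 11, 5] = (1 2 13 9 4 15 16 11 12 17 5)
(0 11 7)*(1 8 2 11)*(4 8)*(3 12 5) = [1, 4, 11, 12, 8, 3, 6, 0, 2, 9, 10, 7, 5] = (0 1 4 8 2 11 7)(3 12 5)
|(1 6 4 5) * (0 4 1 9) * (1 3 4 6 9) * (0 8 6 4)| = 8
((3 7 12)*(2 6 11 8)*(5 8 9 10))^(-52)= [0, 1, 10, 12, 4, 11, 5, 3, 9, 2, 6, 8, 7]= (2 10 6 5 11 8 9)(3 12 7)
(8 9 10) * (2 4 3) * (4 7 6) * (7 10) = (2 10 8 9 7 6 4 3) = [0, 1, 10, 2, 3, 5, 4, 6, 9, 7, 8]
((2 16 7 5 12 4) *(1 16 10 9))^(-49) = (1 4 16 2 7 10 5 9 12) = [0, 4, 7, 3, 16, 9, 6, 10, 8, 12, 5, 11, 1, 13, 14, 15, 2]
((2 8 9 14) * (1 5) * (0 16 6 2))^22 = (0 16 6 2 8 9 14) = [16, 1, 8, 3, 4, 5, 2, 7, 9, 14, 10, 11, 12, 13, 0, 15, 6]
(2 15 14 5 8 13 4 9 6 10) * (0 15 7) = (0 15 14 5 8 13 4 9 6 10 2 7) = [15, 1, 7, 3, 9, 8, 10, 0, 13, 6, 2, 11, 12, 4, 5, 14]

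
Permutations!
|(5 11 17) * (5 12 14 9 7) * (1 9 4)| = 9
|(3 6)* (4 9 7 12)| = |(3 6)(4 9 7 12)| = 4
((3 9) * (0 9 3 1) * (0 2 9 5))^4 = (1 2 9) = [0, 2, 9, 3, 4, 5, 6, 7, 8, 1]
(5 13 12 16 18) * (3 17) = (3 17)(5 13 12 16 18) = [0, 1, 2, 17, 4, 13, 6, 7, 8, 9, 10, 11, 16, 12, 14, 15, 18, 3, 5]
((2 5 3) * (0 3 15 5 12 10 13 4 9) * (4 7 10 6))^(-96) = (15)(0 2 6 9 3 12 4) = [2, 1, 6, 12, 0, 5, 9, 7, 8, 3, 10, 11, 4, 13, 14, 15]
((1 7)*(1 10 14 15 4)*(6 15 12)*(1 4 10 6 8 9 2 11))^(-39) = [0, 14, 15, 3, 4, 5, 8, 12, 7, 6, 2, 10, 1, 13, 11, 9] = (1 14 11 10 2 15 9 6 8 7 12)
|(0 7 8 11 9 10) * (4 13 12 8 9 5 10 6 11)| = |(0 7 9 6 11 5 10)(4 13 12 8)| = 28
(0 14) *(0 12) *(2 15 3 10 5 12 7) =[14, 1, 15, 10, 4, 12, 6, 2, 8, 9, 5, 11, 0, 13, 7, 3] =(0 14 7 2 15 3 10 5 12)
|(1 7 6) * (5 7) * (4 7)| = |(1 5 4 7 6)| = 5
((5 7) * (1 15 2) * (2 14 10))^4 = (1 2 10 14 15) = [0, 2, 10, 3, 4, 5, 6, 7, 8, 9, 14, 11, 12, 13, 15, 1]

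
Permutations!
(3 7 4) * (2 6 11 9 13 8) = (2 6 11 9 13 8)(3 7 4) = [0, 1, 6, 7, 3, 5, 11, 4, 2, 13, 10, 9, 12, 8]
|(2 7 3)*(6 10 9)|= 3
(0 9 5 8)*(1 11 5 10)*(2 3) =(0 9 10 1 11 5 8)(2 3) =[9, 11, 3, 2, 4, 8, 6, 7, 0, 10, 1, 5]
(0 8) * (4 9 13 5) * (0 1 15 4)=(0 8 1 15 4 9 13 5)=[8, 15, 2, 3, 9, 0, 6, 7, 1, 13, 10, 11, 12, 5, 14, 4]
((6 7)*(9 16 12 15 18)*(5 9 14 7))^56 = (5 16 15 14 6 9 12 18 7) = [0, 1, 2, 3, 4, 16, 9, 5, 8, 12, 10, 11, 18, 13, 6, 14, 15, 17, 7]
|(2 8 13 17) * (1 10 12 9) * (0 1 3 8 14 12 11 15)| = |(0 1 10 11 15)(2 14 12 9 3 8 13 17)| = 40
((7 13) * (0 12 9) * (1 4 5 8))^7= (0 12 9)(1 8 5 4)(7 13)= [12, 8, 2, 3, 1, 4, 6, 13, 5, 0, 10, 11, 9, 7]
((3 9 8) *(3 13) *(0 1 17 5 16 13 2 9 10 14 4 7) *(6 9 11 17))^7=[17, 5, 10, 6, 2, 7, 16, 11, 3, 13, 9, 14, 12, 1, 8, 15, 0, 4]=(0 17 4 2 10 9 13 1 5 7 11 14 8 3 6 16)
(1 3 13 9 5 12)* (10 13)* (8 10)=[0, 3, 2, 8, 4, 12, 6, 7, 10, 5, 13, 11, 1, 9]=(1 3 8 10 13 9 5 12)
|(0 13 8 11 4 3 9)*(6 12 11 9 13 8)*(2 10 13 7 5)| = 30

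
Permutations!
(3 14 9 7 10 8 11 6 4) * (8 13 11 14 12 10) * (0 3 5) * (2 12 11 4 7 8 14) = (0 3 11 6 7 14 9 8 2 12 10 13 4 5) = [3, 1, 12, 11, 5, 0, 7, 14, 2, 8, 13, 6, 10, 4, 9]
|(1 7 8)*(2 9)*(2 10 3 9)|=|(1 7 8)(3 9 10)|=3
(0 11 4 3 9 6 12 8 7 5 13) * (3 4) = [11, 1, 2, 9, 4, 13, 12, 5, 7, 6, 10, 3, 8, 0] = (0 11 3 9 6 12 8 7 5 13)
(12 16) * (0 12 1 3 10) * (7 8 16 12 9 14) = [9, 3, 2, 10, 4, 5, 6, 8, 16, 14, 0, 11, 12, 13, 7, 15, 1] = (0 9 14 7 8 16 1 3 10)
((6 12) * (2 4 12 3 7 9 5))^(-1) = (2 5 9 7 3 6 12 4) = [0, 1, 5, 6, 2, 9, 12, 3, 8, 7, 10, 11, 4]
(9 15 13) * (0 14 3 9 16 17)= (0 14 3 9 15 13 16 17)= [14, 1, 2, 9, 4, 5, 6, 7, 8, 15, 10, 11, 12, 16, 3, 13, 17, 0]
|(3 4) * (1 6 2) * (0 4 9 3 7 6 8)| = 14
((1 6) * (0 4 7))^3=[0, 6, 2, 3, 4, 5, 1, 7]=(7)(1 6)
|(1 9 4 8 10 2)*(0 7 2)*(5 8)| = 9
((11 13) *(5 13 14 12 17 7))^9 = (5 11 12 7 13 14 17) = [0, 1, 2, 3, 4, 11, 6, 13, 8, 9, 10, 12, 7, 14, 17, 15, 16, 5]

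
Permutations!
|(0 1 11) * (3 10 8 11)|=|(0 1 3 10 8 11)|=6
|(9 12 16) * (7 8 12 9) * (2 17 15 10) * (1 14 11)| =|(1 14 11)(2 17 15 10)(7 8 12 16)| =12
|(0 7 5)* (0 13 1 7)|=|(1 7 5 13)|=4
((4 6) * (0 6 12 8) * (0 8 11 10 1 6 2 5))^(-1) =(0 5 2)(1 10 11 12 4 6) =[5, 10, 0, 3, 6, 2, 1, 7, 8, 9, 11, 12, 4]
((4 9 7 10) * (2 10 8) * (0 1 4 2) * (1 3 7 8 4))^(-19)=(0 8 9 4 7 3)(2 10)=[8, 1, 10, 0, 7, 5, 6, 3, 9, 4, 2]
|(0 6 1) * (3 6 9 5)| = |(0 9 5 3 6 1)| = 6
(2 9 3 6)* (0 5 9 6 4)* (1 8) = (0 5 9 3 4)(1 8)(2 6) = [5, 8, 6, 4, 0, 9, 2, 7, 1, 3]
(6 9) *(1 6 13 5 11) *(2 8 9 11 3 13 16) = (1 6 11)(2 8 9 16)(3 13 5) = [0, 6, 8, 13, 4, 3, 11, 7, 9, 16, 10, 1, 12, 5, 14, 15, 2]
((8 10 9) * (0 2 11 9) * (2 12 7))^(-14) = (0 7 11 8)(2 9 10 12) = [7, 1, 9, 3, 4, 5, 6, 11, 0, 10, 12, 8, 2]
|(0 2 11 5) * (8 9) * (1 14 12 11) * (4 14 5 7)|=|(0 2 1 5)(4 14 12 11 7)(8 9)|=20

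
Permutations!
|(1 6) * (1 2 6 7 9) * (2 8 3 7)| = |(1 2 6 8 3 7 9)| = 7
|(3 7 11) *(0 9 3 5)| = |(0 9 3 7 11 5)| = 6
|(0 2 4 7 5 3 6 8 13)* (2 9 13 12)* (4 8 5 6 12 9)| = |(0 4 7 6 5 3 12 2 8 9 13)| = 11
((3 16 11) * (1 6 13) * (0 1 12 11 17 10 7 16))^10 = (0 13 3 6 11 1 12)(7 17)(10 16) = [13, 12, 2, 6, 4, 5, 11, 17, 8, 9, 16, 1, 0, 3, 14, 15, 10, 7]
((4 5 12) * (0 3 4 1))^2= (0 4 12)(1 3 5)= [4, 3, 2, 5, 12, 1, 6, 7, 8, 9, 10, 11, 0]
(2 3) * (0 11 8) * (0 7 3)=(0 11 8 7 3 2)=[11, 1, 0, 2, 4, 5, 6, 3, 7, 9, 10, 8]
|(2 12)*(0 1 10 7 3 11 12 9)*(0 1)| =|(1 10 7 3 11 12 2 9)| =8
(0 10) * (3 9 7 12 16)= (0 10)(3 9 7 12 16)= [10, 1, 2, 9, 4, 5, 6, 12, 8, 7, 0, 11, 16, 13, 14, 15, 3]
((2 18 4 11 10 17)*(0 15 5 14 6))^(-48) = (18)(0 5 6 15 14) = [5, 1, 2, 3, 4, 6, 15, 7, 8, 9, 10, 11, 12, 13, 0, 14, 16, 17, 18]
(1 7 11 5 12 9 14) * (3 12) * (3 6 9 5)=(1 7 11 3 12 5 6 9 14)=[0, 7, 2, 12, 4, 6, 9, 11, 8, 14, 10, 3, 5, 13, 1]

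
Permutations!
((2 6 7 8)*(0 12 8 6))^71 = (0 2 8 12)(6 7) = [2, 1, 8, 3, 4, 5, 7, 6, 12, 9, 10, 11, 0]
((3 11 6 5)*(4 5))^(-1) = (3 5 4 6 11) = [0, 1, 2, 5, 6, 4, 11, 7, 8, 9, 10, 3]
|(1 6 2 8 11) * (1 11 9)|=5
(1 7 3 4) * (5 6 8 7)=(1 5 6 8 7 3 4)=[0, 5, 2, 4, 1, 6, 8, 3, 7]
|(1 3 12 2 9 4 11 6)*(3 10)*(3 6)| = |(1 10 6)(2 9 4 11 3 12)| = 6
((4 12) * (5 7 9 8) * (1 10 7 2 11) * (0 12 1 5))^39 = (0 8 9 7 10 1 4 12) = [8, 4, 2, 3, 12, 5, 6, 10, 9, 7, 1, 11, 0]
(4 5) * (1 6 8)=(1 6 8)(4 5)=[0, 6, 2, 3, 5, 4, 8, 7, 1]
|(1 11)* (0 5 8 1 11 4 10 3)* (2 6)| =14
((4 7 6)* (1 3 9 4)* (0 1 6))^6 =[0, 1, 2, 3, 4, 5, 6, 7, 8, 9] =(9)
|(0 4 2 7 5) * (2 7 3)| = 4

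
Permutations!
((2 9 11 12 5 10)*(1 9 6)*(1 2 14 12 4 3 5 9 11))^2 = (1 4 5 14 9 11 3 10 12) = [0, 4, 2, 10, 5, 14, 6, 7, 8, 11, 12, 3, 1, 13, 9]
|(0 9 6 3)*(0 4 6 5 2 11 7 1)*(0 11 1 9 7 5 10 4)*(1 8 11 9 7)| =|(0 1 9 10 4 6 3)(2 8 11 5)| =28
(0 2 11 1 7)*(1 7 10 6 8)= (0 2 11 7)(1 10 6 8)= [2, 10, 11, 3, 4, 5, 8, 0, 1, 9, 6, 7]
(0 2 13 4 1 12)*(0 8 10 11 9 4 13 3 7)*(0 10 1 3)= (13)(0 2)(1 12 8)(3 7 10 11 9 4)= [2, 12, 0, 7, 3, 5, 6, 10, 1, 4, 11, 9, 8, 13]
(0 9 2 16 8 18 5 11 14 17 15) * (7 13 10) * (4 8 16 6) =(0 9 2 6 4 8 18 5 11 14 17 15)(7 13 10) =[9, 1, 6, 3, 8, 11, 4, 13, 18, 2, 7, 14, 12, 10, 17, 0, 16, 15, 5]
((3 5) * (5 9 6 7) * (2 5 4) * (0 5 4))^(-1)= (0 7 6 9 3 5)(2 4)= [7, 1, 4, 5, 2, 0, 9, 6, 8, 3]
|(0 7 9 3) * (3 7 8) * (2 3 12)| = |(0 8 12 2 3)(7 9)| = 10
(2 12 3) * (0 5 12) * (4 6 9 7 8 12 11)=(0 5 11 4 6 9 7 8 12 3 2)=[5, 1, 0, 2, 6, 11, 9, 8, 12, 7, 10, 4, 3]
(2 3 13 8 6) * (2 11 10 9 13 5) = [0, 1, 3, 5, 4, 2, 11, 7, 6, 13, 9, 10, 12, 8] = (2 3 5)(6 11 10 9 13 8)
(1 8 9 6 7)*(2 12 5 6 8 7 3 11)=(1 7)(2 12 5 6 3 11)(8 9)=[0, 7, 12, 11, 4, 6, 3, 1, 9, 8, 10, 2, 5]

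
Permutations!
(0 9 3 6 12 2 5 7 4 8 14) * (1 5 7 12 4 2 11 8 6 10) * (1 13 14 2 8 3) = [9, 5, 7, 10, 6, 12, 4, 8, 2, 1, 13, 3, 11, 14, 0] = (0 9 1 5 12 11 3 10 13 14)(2 7 8)(4 6)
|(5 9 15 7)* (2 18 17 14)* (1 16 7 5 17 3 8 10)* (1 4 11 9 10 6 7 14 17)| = 18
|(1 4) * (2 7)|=2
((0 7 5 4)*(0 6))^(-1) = (0 6 4 5 7) = [6, 1, 2, 3, 5, 7, 4, 0]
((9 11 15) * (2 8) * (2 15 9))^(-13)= (2 15 8)(9 11)= [0, 1, 15, 3, 4, 5, 6, 7, 2, 11, 10, 9, 12, 13, 14, 8]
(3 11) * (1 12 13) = [0, 12, 2, 11, 4, 5, 6, 7, 8, 9, 10, 3, 13, 1] = (1 12 13)(3 11)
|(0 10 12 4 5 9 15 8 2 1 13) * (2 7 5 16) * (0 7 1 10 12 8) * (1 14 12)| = 7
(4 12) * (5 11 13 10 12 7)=(4 7 5 11 13 10 12)=[0, 1, 2, 3, 7, 11, 6, 5, 8, 9, 12, 13, 4, 10]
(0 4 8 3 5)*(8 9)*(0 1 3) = [4, 3, 2, 5, 9, 1, 6, 7, 0, 8] = (0 4 9 8)(1 3 5)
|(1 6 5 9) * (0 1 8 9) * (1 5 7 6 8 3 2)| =|(0 5)(1 8 9 3 2)(6 7)| =10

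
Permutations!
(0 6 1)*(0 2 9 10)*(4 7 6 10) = (0 10)(1 2 9 4 7 6) = [10, 2, 9, 3, 7, 5, 1, 6, 8, 4, 0]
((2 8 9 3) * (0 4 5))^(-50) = (0 4 5)(2 9)(3 8) = [4, 1, 9, 8, 5, 0, 6, 7, 3, 2]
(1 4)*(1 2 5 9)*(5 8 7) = (1 4 2 8 7 5 9) = [0, 4, 8, 3, 2, 9, 6, 5, 7, 1]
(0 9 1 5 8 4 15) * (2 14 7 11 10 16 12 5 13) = (0 9 1 13 2 14 7 11 10 16 12 5 8 4 15) = [9, 13, 14, 3, 15, 8, 6, 11, 4, 1, 16, 10, 5, 2, 7, 0, 12]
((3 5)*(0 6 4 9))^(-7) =[6, 1, 2, 5, 9, 3, 4, 7, 8, 0] =(0 6 4 9)(3 5)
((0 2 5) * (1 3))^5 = (0 5 2)(1 3) = [5, 3, 0, 1, 4, 2]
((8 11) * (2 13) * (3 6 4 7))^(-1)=[0, 1, 13, 7, 6, 5, 3, 4, 11, 9, 10, 8, 12, 2]=(2 13)(3 7 4 6)(8 11)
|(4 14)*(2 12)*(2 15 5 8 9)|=6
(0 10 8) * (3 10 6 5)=[6, 1, 2, 10, 4, 3, 5, 7, 0, 9, 8]=(0 6 5 3 10 8)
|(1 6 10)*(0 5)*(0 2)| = |(0 5 2)(1 6 10)| = 3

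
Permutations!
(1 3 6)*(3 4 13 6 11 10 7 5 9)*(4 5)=[0, 5, 2, 11, 13, 9, 1, 4, 8, 3, 7, 10, 12, 6]=(1 5 9 3 11 10 7 4 13 6)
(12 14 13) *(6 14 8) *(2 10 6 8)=(2 10 6 14 13 12)=[0, 1, 10, 3, 4, 5, 14, 7, 8, 9, 6, 11, 2, 12, 13]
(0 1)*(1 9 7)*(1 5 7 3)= (0 9 3 1)(5 7)= [9, 0, 2, 1, 4, 7, 6, 5, 8, 3]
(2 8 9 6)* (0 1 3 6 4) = (0 1 3 6 2 8 9 4) = [1, 3, 8, 6, 0, 5, 2, 7, 9, 4]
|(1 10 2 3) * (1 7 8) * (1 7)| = |(1 10 2 3)(7 8)| = 4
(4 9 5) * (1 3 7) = (1 3 7)(4 9 5) = [0, 3, 2, 7, 9, 4, 6, 1, 8, 5]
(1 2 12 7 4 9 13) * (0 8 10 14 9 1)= [8, 2, 12, 3, 1, 5, 6, 4, 10, 13, 14, 11, 7, 0, 9]= (0 8 10 14 9 13)(1 2 12 7 4)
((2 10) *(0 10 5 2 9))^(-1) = (0 9 10)(2 5) = [9, 1, 5, 3, 4, 2, 6, 7, 8, 10, 0]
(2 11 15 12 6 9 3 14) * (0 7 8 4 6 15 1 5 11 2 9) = (0 7 8 4 6)(1 5 11)(3 14 9)(12 15) = [7, 5, 2, 14, 6, 11, 0, 8, 4, 3, 10, 1, 15, 13, 9, 12]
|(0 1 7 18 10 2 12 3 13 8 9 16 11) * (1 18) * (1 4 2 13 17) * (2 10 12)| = |(0 18 12 3 17 1 7 4 10 13 8 9 16 11)| = 14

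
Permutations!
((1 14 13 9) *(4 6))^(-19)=(1 14 13 9)(4 6)=[0, 14, 2, 3, 6, 5, 4, 7, 8, 1, 10, 11, 12, 9, 13]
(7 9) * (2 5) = (2 5)(7 9) = [0, 1, 5, 3, 4, 2, 6, 9, 8, 7]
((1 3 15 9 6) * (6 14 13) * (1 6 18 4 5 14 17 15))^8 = (4 13 5 18 14)(9 15 17) = [0, 1, 2, 3, 13, 18, 6, 7, 8, 15, 10, 11, 12, 5, 4, 17, 16, 9, 14]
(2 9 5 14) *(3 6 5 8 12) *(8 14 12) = (2 9 14)(3 6 5 12) = [0, 1, 9, 6, 4, 12, 5, 7, 8, 14, 10, 11, 3, 13, 2]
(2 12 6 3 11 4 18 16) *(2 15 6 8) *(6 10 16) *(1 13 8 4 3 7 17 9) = (1 13 8 2 12 4 18 6 7 17 9)(3 11)(10 16 15) = [0, 13, 12, 11, 18, 5, 7, 17, 2, 1, 16, 3, 4, 8, 14, 10, 15, 9, 6]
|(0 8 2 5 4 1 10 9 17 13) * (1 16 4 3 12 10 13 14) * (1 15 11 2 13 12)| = |(0 8 13)(1 12 10 9 17 14 15 11 2 5 3)(4 16)| = 66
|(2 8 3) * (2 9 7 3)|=|(2 8)(3 9 7)|=6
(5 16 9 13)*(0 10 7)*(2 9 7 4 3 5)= (0 10 4 3 5 16 7)(2 9 13)= [10, 1, 9, 5, 3, 16, 6, 0, 8, 13, 4, 11, 12, 2, 14, 15, 7]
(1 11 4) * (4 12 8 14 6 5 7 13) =[0, 11, 2, 3, 1, 7, 5, 13, 14, 9, 10, 12, 8, 4, 6] =(1 11 12 8 14 6 5 7 13 4)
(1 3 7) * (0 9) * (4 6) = [9, 3, 2, 7, 6, 5, 4, 1, 8, 0] = (0 9)(1 3 7)(4 6)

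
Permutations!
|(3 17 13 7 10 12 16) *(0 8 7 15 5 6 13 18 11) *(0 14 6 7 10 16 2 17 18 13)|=16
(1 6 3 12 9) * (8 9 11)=[0, 6, 2, 12, 4, 5, 3, 7, 9, 1, 10, 8, 11]=(1 6 3 12 11 8 9)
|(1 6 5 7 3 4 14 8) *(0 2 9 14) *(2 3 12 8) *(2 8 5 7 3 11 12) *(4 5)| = 28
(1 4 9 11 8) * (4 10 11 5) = (1 10 11 8)(4 9 5) = [0, 10, 2, 3, 9, 4, 6, 7, 1, 5, 11, 8]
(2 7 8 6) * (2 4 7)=(4 7 8 6)=[0, 1, 2, 3, 7, 5, 4, 8, 6]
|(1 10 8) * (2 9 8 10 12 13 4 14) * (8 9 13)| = |(1 12 8)(2 13 4 14)| = 12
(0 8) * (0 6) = (0 8 6) = [8, 1, 2, 3, 4, 5, 0, 7, 6]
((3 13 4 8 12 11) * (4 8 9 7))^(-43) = (3 8 11 13 12)(4 7 9) = [0, 1, 2, 8, 7, 5, 6, 9, 11, 4, 10, 13, 3, 12]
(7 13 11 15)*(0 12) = (0 12)(7 13 11 15) = [12, 1, 2, 3, 4, 5, 6, 13, 8, 9, 10, 15, 0, 11, 14, 7]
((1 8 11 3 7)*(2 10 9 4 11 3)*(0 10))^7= [10, 7, 0, 8, 11, 5, 6, 3, 1, 4, 9, 2]= (0 10 9 4 11 2)(1 7 3 8)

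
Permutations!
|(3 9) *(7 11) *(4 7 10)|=4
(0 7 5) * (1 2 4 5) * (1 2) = (0 7 2 4 5) = [7, 1, 4, 3, 5, 0, 6, 2]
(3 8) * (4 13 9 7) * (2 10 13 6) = (2 10 13 9 7 4 6)(3 8) = [0, 1, 10, 8, 6, 5, 2, 4, 3, 7, 13, 11, 12, 9]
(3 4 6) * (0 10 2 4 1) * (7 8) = (0 10 2 4 6 3 1)(7 8) = [10, 0, 4, 1, 6, 5, 3, 8, 7, 9, 2]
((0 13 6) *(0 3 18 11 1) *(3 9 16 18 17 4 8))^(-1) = (0 1 11 18 16 9 6 13)(3 8 4 17) = [1, 11, 2, 8, 17, 5, 13, 7, 4, 6, 10, 18, 12, 0, 14, 15, 9, 3, 16]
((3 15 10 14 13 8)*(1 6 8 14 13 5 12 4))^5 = (1 10 4 15 12 3 5 8 14 6 13) = [0, 10, 2, 5, 15, 8, 13, 7, 14, 9, 4, 11, 3, 1, 6, 12]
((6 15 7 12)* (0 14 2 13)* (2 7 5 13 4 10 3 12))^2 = (0 7 4 3 6 5)(2 10 12 15 13 14) = [7, 1, 10, 6, 3, 0, 5, 4, 8, 9, 12, 11, 15, 14, 2, 13]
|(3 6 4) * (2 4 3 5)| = 6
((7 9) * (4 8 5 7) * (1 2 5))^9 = (1 5 9 8 2 7 4) = [0, 5, 7, 3, 1, 9, 6, 4, 2, 8]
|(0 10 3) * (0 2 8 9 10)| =|(2 8 9 10 3)| =5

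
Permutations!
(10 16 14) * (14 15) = [0, 1, 2, 3, 4, 5, 6, 7, 8, 9, 16, 11, 12, 13, 10, 14, 15] = (10 16 15 14)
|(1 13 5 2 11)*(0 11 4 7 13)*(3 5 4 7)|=6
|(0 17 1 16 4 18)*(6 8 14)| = 6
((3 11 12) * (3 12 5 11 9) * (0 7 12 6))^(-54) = [12, 1, 2, 3, 4, 5, 7, 6, 8, 9, 10, 11, 0] = (0 12)(6 7)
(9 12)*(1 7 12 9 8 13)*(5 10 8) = [0, 7, 2, 3, 4, 10, 6, 12, 13, 9, 8, 11, 5, 1] = (1 7 12 5 10 8 13)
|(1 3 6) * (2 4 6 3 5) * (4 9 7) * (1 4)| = |(1 5 2 9 7)(4 6)| = 10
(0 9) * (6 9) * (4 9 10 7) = (0 6 10 7 4 9) = [6, 1, 2, 3, 9, 5, 10, 4, 8, 0, 7]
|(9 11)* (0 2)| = |(0 2)(9 11)| = 2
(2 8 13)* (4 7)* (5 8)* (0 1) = [1, 0, 5, 3, 7, 8, 6, 4, 13, 9, 10, 11, 12, 2] = (0 1)(2 5 8 13)(4 7)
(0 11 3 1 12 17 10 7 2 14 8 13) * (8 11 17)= (0 17 10 7 2 14 11 3 1 12 8 13)= [17, 12, 14, 1, 4, 5, 6, 2, 13, 9, 7, 3, 8, 0, 11, 15, 16, 10]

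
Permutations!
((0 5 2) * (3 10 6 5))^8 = (0 10 5)(2 3 6) = [10, 1, 3, 6, 4, 0, 2, 7, 8, 9, 5]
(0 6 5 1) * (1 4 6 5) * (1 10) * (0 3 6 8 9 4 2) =(0 5 2)(1 3 6 10)(4 8 9) =[5, 3, 0, 6, 8, 2, 10, 7, 9, 4, 1]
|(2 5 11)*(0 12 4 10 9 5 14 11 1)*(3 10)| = |(0 12 4 3 10 9 5 1)(2 14 11)| = 24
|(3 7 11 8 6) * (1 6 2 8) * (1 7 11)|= 10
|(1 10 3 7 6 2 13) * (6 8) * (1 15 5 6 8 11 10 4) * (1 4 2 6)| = |(1 2 13 15 5)(3 7 11 10)| = 20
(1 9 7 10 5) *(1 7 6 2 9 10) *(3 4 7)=[0, 10, 9, 4, 7, 3, 2, 1, 8, 6, 5]=(1 10 5 3 4 7)(2 9 6)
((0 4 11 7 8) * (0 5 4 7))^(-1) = (0 11 4 5 8 7) = [11, 1, 2, 3, 5, 8, 6, 0, 7, 9, 10, 4]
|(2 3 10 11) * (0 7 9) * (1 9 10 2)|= |(0 7 10 11 1 9)(2 3)|= 6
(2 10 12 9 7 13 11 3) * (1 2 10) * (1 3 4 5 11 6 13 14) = [0, 2, 3, 10, 5, 11, 13, 14, 8, 7, 12, 4, 9, 6, 1] = (1 2 3 10 12 9 7 14)(4 5 11)(6 13)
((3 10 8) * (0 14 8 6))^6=(14)=[0, 1, 2, 3, 4, 5, 6, 7, 8, 9, 10, 11, 12, 13, 14]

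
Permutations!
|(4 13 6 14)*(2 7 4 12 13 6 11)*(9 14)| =9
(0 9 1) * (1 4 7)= (0 9 4 7 1)= [9, 0, 2, 3, 7, 5, 6, 1, 8, 4]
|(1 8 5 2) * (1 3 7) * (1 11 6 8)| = 7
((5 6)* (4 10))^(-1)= (4 10)(5 6)= [0, 1, 2, 3, 10, 6, 5, 7, 8, 9, 4]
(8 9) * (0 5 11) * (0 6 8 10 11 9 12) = (0 5 9 10 11 6 8 12) = [5, 1, 2, 3, 4, 9, 8, 7, 12, 10, 11, 6, 0]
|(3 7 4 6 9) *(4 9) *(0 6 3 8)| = |(0 6 4 3 7 9 8)| = 7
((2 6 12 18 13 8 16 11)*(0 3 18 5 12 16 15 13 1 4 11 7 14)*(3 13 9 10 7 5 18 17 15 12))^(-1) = [14, 18, 11, 5, 1, 16, 2, 10, 13, 15, 9, 4, 8, 0, 7, 17, 6, 3, 12] = (0 14 7 10 9 15 17 3 5 16 6 2 11 4 1 18 12 8 13)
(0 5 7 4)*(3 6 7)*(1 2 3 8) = [5, 2, 3, 6, 0, 8, 7, 4, 1] = (0 5 8 1 2 3 6 7 4)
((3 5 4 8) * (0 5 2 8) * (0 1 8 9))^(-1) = (0 9 2 3 8 1 4 5) = [9, 4, 3, 8, 5, 0, 6, 7, 1, 2]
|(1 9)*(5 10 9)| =4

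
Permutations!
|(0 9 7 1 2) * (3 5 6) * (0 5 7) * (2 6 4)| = 12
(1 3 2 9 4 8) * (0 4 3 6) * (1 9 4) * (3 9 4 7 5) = [1, 6, 7, 2, 8, 3, 0, 5, 4, 9] = (9)(0 1 6)(2 7 5 3)(4 8)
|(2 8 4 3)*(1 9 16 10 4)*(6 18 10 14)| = 11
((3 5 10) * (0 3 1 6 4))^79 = (0 5 1 4 3 10 6) = [5, 4, 2, 10, 3, 1, 0, 7, 8, 9, 6]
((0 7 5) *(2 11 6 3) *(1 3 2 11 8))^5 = (0 5 7)(1 8 2 6 11 3) = [5, 8, 6, 1, 4, 7, 11, 0, 2, 9, 10, 3]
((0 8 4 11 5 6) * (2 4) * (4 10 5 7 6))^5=(0 4 8 11 2 7 10 6 5)=[4, 1, 7, 3, 8, 0, 5, 10, 11, 9, 6, 2]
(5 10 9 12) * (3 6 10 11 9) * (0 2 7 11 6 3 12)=(0 2 7 11 9)(5 6 10 12)=[2, 1, 7, 3, 4, 6, 10, 11, 8, 0, 12, 9, 5]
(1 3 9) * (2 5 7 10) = (1 3 9)(2 5 7 10) = [0, 3, 5, 9, 4, 7, 6, 10, 8, 1, 2]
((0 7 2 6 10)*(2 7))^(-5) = (0 10 6 2) = [10, 1, 0, 3, 4, 5, 2, 7, 8, 9, 6]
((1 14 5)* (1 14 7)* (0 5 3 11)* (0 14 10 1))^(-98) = [10, 0, 2, 11, 4, 1, 6, 5, 8, 9, 7, 14, 12, 13, 3] = (0 10 7 5 1)(3 11 14)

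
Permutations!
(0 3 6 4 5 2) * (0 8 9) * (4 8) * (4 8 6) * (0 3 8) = (0 8 9 3 4 5 2) = [8, 1, 0, 4, 5, 2, 6, 7, 9, 3]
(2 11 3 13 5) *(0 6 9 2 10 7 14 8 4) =(0 6 9 2 11 3 13 5 10 7 14 8 4) =[6, 1, 11, 13, 0, 10, 9, 14, 4, 2, 7, 3, 12, 5, 8]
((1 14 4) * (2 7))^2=(1 4 14)=[0, 4, 2, 3, 14, 5, 6, 7, 8, 9, 10, 11, 12, 13, 1]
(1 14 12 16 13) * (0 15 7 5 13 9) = [15, 14, 2, 3, 4, 13, 6, 5, 8, 0, 10, 11, 16, 1, 12, 7, 9] = (0 15 7 5 13 1 14 12 16 9)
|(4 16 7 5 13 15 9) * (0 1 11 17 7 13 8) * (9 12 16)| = 28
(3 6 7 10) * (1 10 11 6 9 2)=(1 10 3 9 2)(6 7 11)=[0, 10, 1, 9, 4, 5, 7, 11, 8, 2, 3, 6]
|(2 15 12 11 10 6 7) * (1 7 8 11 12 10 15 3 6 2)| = |(1 7)(2 3 6 8 11 15 10)| = 14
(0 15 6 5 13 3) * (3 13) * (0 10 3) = [15, 1, 2, 10, 4, 0, 5, 7, 8, 9, 3, 11, 12, 13, 14, 6] = (0 15 6 5)(3 10)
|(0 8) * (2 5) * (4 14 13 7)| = |(0 8)(2 5)(4 14 13 7)| = 4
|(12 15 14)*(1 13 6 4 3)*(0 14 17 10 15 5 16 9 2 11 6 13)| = |(0 14 12 5 16 9 2 11 6 4 3 1)(10 15 17)| = 12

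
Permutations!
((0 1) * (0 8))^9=(8)=[0, 1, 2, 3, 4, 5, 6, 7, 8]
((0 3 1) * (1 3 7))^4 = (0 7 1) = [7, 0, 2, 3, 4, 5, 6, 1]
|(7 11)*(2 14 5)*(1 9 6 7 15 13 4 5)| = 11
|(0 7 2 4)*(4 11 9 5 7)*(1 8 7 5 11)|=4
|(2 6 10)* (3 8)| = 6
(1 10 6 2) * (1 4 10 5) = (1 5)(2 4 10 6) = [0, 5, 4, 3, 10, 1, 2, 7, 8, 9, 6]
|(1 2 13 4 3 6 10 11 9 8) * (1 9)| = |(1 2 13 4 3 6 10 11)(8 9)| = 8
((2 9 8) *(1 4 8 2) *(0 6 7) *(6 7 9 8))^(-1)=(0 7)(1 8 2 9 6 4)=[7, 8, 9, 3, 1, 5, 4, 0, 2, 6]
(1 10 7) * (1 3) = [0, 10, 2, 1, 4, 5, 6, 3, 8, 9, 7] = (1 10 7 3)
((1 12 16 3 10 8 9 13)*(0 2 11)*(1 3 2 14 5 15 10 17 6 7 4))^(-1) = [11, 4, 16, 13, 7, 14, 17, 6, 10, 8, 15, 2, 1, 9, 0, 5, 12, 3] = (0 11 2 16 12 1 4 7 6 17 3 13 9 8 10 15 5 14)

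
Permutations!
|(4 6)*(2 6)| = |(2 6 4)| = 3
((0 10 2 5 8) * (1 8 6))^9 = (0 2 6 8 10 5 1) = [2, 0, 6, 3, 4, 1, 8, 7, 10, 9, 5]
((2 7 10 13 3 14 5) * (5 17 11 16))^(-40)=[0, 1, 2, 3, 4, 5, 6, 7, 8, 9, 10, 11, 12, 13, 14, 15, 16, 17]=(17)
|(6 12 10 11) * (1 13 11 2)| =7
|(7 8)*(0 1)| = 2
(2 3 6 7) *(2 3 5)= (2 5)(3 6 7)= [0, 1, 5, 6, 4, 2, 7, 3]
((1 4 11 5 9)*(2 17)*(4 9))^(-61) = (1 9)(2 17)(4 5 11) = [0, 9, 17, 3, 5, 11, 6, 7, 8, 1, 10, 4, 12, 13, 14, 15, 16, 2]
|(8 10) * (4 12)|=|(4 12)(8 10)|=2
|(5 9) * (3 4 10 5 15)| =6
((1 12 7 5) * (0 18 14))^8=[14, 1, 2, 3, 4, 5, 6, 7, 8, 9, 10, 11, 12, 13, 18, 15, 16, 17, 0]=(0 14 18)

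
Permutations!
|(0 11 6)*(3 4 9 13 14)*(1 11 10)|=5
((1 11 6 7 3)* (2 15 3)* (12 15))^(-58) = (1 15 2 6)(3 12 7 11) = [0, 15, 6, 12, 4, 5, 1, 11, 8, 9, 10, 3, 7, 13, 14, 2]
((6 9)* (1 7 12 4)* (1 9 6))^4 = (1 9 4 12 7) = [0, 9, 2, 3, 12, 5, 6, 1, 8, 4, 10, 11, 7]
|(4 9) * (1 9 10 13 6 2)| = |(1 9 4 10 13 6 2)| = 7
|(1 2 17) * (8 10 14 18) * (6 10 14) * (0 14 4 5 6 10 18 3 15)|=60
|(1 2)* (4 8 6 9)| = 4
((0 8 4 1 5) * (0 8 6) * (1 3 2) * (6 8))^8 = [0, 1, 2, 3, 4, 5, 6, 7, 8] = (8)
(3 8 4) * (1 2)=[0, 2, 1, 8, 3, 5, 6, 7, 4]=(1 2)(3 8 4)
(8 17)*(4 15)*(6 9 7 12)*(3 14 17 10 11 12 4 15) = (3 14 17 8 10 11 12 6 9 7 4) = [0, 1, 2, 14, 3, 5, 9, 4, 10, 7, 11, 12, 6, 13, 17, 15, 16, 8]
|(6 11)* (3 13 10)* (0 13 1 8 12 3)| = |(0 13 10)(1 8 12 3)(6 11)| = 12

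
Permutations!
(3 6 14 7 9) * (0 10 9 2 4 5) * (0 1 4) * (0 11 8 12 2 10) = (1 4 5)(2 11 8 12)(3 6 14 7 10 9) = [0, 4, 11, 6, 5, 1, 14, 10, 12, 3, 9, 8, 2, 13, 7]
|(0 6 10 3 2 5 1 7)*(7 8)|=9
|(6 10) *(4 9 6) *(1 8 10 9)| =4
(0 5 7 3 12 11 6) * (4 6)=(0 5 7 3 12 11 4 6)=[5, 1, 2, 12, 6, 7, 0, 3, 8, 9, 10, 4, 11]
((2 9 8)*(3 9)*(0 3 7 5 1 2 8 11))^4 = (11) = [0, 1, 2, 3, 4, 5, 6, 7, 8, 9, 10, 11]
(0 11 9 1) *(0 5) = (0 11 9 1 5) = [11, 5, 2, 3, 4, 0, 6, 7, 8, 1, 10, 9]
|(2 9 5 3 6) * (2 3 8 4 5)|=|(2 9)(3 6)(4 5 8)|=6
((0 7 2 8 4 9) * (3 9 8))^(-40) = (9) = [0, 1, 2, 3, 4, 5, 6, 7, 8, 9]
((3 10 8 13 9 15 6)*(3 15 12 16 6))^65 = (3 8 9 16 15 10 13 12 6) = [0, 1, 2, 8, 4, 5, 3, 7, 9, 16, 13, 11, 6, 12, 14, 10, 15]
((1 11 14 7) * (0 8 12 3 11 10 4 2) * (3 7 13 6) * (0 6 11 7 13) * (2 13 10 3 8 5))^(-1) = (0 14 11 13 4 10 12 8 6 2 5)(1 7 3) = [14, 7, 5, 1, 10, 0, 2, 3, 6, 9, 12, 13, 8, 4, 11]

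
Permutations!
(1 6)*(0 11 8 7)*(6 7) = (0 11 8 6 1 7) = [11, 7, 2, 3, 4, 5, 1, 0, 6, 9, 10, 8]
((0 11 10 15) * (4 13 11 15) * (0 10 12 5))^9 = (0 15 10 4 13 11 12 5) = [15, 1, 2, 3, 13, 0, 6, 7, 8, 9, 4, 12, 5, 11, 14, 10]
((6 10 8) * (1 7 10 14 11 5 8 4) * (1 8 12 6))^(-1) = [0, 8, 2, 3, 10, 11, 12, 1, 4, 9, 7, 14, 5, 13, 6] = (1 8 4 10 7)(5 11 14 6 12)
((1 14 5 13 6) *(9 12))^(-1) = (1 6 13 5 14)(9 12) = [0, 6, 2, 3, 4, 14, 13, 7, 8, 12, 10, 11, 9, 5, 1]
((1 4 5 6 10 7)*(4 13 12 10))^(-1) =(1 7 10 12 13)(4 6 5) =[0, 7, 2, 3, 6, 4, 5, 10, 8, 9, 12, 11, 13, 1]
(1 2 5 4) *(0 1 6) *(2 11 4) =[1, 11, 5, 3, 6, 2, 0, 7, 8, 9, 10, 4] =(0 1 11 4 6)(2 5)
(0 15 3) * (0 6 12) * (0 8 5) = [15, 1, 2, 6, 4, 0, 12, 7, 5, 9, 10, 11, 8, 13, 14, 3] = (0 15 3 6 12 8 5)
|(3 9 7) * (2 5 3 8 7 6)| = 10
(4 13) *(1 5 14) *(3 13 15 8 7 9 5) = (1 3 13 4 15 8 7 9 5 14) = [0, 3, 2, 13, 15, 14, 6, 9, 7, 5, 10, 11, 12, 4, 1, 8]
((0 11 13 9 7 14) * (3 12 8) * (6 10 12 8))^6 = (14) = [0, 1, 2, 3, 4, 5, 6, 7, 8, 9, 10, 11, 12, 13, 14]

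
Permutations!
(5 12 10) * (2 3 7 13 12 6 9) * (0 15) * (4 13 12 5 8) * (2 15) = (0 2 3 7 12 10 8 4 13 5 6 9 15) = [2, 1, 3, 7, 13, 6, 9, 12, 4, 15, 8, 11, 10, 5, 14, 0]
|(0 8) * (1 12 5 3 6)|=10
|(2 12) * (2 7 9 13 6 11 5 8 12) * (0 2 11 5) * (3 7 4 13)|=6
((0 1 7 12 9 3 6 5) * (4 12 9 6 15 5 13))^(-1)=(0 5 15 3 9 7 1)(4 13 6 12)=[5, 0, 2, 9, 13, 15, 12, 1, 8, 7, 10, 11, 4, 6, 14, 3]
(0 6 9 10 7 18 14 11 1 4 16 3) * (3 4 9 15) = (0 6 15 3)(1 9 10 7 18 14 11)(4 16) = [6, 9, 2, 0, 16, 5, 15, 18, 8, 10, 7, 1, 12, 13, 11, 3, 4, 17, 14]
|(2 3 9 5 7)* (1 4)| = 10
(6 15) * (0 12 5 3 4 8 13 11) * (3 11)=[12, 1, 2, 4, 8, 11, 15, 7, 13, 9, 10, 0, 5, 3, 14, 6]=(0 12 5 11)(3 4 8 13)(6 15)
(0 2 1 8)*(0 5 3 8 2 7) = (0 7)(1 2)(3 8 5) = [7, 2, 1, 8, 4, 3, 6, 0, 5]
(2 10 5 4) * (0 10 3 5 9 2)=(0 10 9 2 3 5 4)=[10, 1, 3, 5, 0, 4, 6, 7, 8, 2, 9]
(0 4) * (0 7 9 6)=(0 4 7 9 6)=[4, 1, 2, 3, 7, 5, 0, 9, 8, 6]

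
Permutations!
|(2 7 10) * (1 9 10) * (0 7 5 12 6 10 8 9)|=30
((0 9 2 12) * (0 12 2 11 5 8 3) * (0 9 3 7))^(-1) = [7, 1, 2, 0, 4, 11, 6, 8, 5, 3, 10, 9, 12] = (12)(0 7 8 5 11 9 3)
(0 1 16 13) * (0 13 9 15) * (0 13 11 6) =(0 1 16 9 15 13 11 6) =[1, 16, 2, 3, 4, 5, 0, 7, 8, 15, 10, 6, 12, 11, 14, 13, 9]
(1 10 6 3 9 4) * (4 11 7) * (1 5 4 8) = (1 10 6 3 9 11 7 8)(4 5) = [0, 10, 2, 9, 5, 4, 3, 8, 1, 11, 6, 7]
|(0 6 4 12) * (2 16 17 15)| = |(0 6 4 12)(2 16 17 15)| = 4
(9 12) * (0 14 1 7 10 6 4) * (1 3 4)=(0 14 3 4)(1 7 10 6)(9 12)=[14, 7, 2, 4, 0, 5, 1, 10, 8, 12, 6, 11, 9, 13, 3]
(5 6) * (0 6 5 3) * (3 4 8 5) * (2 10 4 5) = (0 6 5 3)(2 10 4 8) = [6, 1, 10, 0, 8, 3, 5, 7, 2, 9, 4]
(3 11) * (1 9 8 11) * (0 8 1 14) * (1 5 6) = (0 8 11 3 14)(1 9 5 6) = [8, 9, 2, 14, 4, 6, 1, 7, 11, 5, 10, 3, 12, 13, 0]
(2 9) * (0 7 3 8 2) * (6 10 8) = [7, 1, 9, 6, 4, 5, 10, 3, 2, 0, 8] = (0 7 3 6 10 8 2 9)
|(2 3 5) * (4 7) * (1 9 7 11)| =|(1 9 7 4 11)(2 3 5)| =15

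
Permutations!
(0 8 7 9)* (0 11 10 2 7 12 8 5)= (0 5)(2 7 9 11 10)(8 12)= [5, 1, 7, 3, 4, 0, 6, 9, 12, 11, 2, 10, 8]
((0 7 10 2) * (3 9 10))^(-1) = (0 2 10 9 3 7) = [2, 1, 10, 7, 4, 5, 6, 0, 8, 3, 9]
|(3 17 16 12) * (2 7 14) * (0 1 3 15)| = |(0 1 3 17 16 12 15)(2 7 14)| = 21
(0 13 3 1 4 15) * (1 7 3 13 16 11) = (0 16 11 1 4 15)(3 7) = [16, 4, 2, 7, 15, 5, 6, 3, 8, 9, 10, 1, 12, 13, 14, 0, 11]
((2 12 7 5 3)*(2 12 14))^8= (14)= [0, 1, 2, 3, 4, 5, 6, 7, 8, 9, 10, 11, 12, 13, 14]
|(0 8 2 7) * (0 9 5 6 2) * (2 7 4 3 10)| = |(0 8)(2 4 3 10)(5 6 7 9)| = 4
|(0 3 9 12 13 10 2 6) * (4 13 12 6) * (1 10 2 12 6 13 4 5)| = 10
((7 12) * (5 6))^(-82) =(12) =[0, 1, 2, 3, 4, 5, 6, 7, 8, 9, 10, 11, 12]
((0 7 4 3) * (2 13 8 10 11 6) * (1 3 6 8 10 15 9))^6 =(0 10 3 13 1 2 9 6 15 4 8 7 11) =[10, 2, 9, 13, 8, 5, 15, 11, 7, 6, 3, 0, 12, 1, 14, 4]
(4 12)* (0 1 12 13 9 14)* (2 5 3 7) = (0 1 12 4 13 9 14)(2 5 3 7) = [1, 12, 5, 7, 13, 3, 6, 2, 8, 14, 10, 11, 4, 9, 0]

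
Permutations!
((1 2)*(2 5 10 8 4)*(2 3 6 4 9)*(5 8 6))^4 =(3 4 6 10 5) =[0, 1, 2, 4, 6, 3, 10, 7, 8, 9, 5]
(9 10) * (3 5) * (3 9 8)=[0, 1, 2, 5, 4, 9, 6, 7, 3, 10, 8]=(3 5 9 10 8)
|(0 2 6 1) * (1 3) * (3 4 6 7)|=|(0 2 7 3 1)(4 6)|=10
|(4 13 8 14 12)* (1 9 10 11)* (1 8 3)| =|(1 9 10 11 8 14 12 4 13 3)| =10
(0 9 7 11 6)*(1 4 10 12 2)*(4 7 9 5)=[5, 7, 1, 3, 10, 4, 0, 11, 8, 9, 12, 6, 2]=(0 5 4 10 12 2 1 7 11 6)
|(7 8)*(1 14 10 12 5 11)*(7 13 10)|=9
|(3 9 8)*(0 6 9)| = |(0 6 9 8 3)| = 5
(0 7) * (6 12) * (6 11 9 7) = (0 6 12 11 9 7) = [6, 1, 2, 3, 4, 5, 12, 0, 8, 7, 10, 9, 11]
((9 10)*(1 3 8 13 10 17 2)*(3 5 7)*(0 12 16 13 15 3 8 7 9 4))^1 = [12, 5, 1, 7, 0, 9, 6, 8, 15, 17, 4, 11, 16, 10, 14, 3, 13, 2] = (0 12 16 13 10 4)(1 5 9 17 2)(3 7 8 15)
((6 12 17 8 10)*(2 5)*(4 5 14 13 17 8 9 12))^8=(2 6 12 13 5 10 9 14 4 8 17)=[0, 1, 6, 3, 8, 10, 12, 7, 17, 14, 9, 11, 13, 5, 4, 15, 16, 2]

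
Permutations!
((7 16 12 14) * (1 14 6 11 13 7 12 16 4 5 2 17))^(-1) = (1 17 2 5 4 7 13 11 6 12 14) = [0, 17, 5, 3, 7, 4, 12, 13, 8, 9, 10, 6, 14, 11, 1, 15, 16, 2]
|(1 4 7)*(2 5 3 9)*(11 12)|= 12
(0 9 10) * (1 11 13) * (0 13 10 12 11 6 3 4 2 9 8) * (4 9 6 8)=[4, 8, 6, 9, 2, 5, 3, 7, 0, 12, 13, 10, 11, 1]=(0 4 2 6 3 9 12 11 10 13 1 8)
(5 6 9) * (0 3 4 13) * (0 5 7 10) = (0 3 4 13 5 6 9 7 10) = [3, 1, 2, 4, 13, 6, 9, 10, 8, 7, 0, 11, 12, 5]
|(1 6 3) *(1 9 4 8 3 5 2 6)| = 12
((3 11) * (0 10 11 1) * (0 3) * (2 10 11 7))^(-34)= [0, 1, 7, 3, 4, 5, 6, 10, 8, 9, 2, 11]= (11)(2 7 10)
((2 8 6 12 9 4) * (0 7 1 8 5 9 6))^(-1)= (0 8 1 7)(2 4 9 5)(6 12)= [8, 7, 4, 3, 9, 2, 12, 0, 1, 5, 10, 11, 6]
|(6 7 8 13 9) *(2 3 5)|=15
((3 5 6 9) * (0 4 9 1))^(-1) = (0 1 6 5 3 9 4) = [1, 6, 2, 9, 0, 3, 5, 7, 8, 4]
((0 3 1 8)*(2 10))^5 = (0 3 1 8)(2 10) = [3, 8, 10, 1, 4, 5, 6, 7, 0, 9, 2]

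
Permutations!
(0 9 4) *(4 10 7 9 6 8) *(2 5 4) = (0 6 8 2 5 4)(7 9 10) = [6, 1, 5, 3, 0, 4, 8, 9, 2, 10, 7]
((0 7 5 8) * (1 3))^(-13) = (0 8 5 7)(1 3) = [8, 3, 2, 1, 4, 7, 6, 0, 5]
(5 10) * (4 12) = (4 12)(5 10) = [0, 1, 2, 3, 12, 10, 6, 7, 8, 9, 5, 11, 4]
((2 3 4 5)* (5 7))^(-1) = (2 5 7 4 3) = [0, 1, 5, 2, 3, 7, 6, 4]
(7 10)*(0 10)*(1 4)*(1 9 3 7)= (0 10 1 4 9 3 7)= [10, 4, 2, 7, 9, 5, 6, 0, 8, 3, 1]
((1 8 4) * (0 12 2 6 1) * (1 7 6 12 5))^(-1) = (0 4 8 1 5)(2 12)(6 7) = [4, 5, 12, 3, 8, 0, 7, 6, 1, 9, 10, 11, 2]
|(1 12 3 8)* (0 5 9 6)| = |(0 5 9 6)(1 12 3 8)| = 4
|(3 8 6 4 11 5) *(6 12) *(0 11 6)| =6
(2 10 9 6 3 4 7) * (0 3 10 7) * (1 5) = (0 3 4)(1 5)(2 7)(6 10 9) = [3, 5, 7, 4, 0, 1, 10, 2, 8, 6, 9]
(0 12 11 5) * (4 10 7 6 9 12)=[4, 1, 2, 3, 10, 0, 9, 6, 8, 12, 7, 5, 11]=(0 4 10 7 6 9 12 11 5)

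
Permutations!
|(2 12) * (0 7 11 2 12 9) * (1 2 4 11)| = |(12)(0 7 1 2 9)(4 11)| = 10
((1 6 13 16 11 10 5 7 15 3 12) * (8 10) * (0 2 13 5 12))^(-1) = (0 3 15 7 5 6 1 12 10 8 11 16 13 2) = [3, 12, 0, 15, 4, 6, 1, 5, 11, 9, 8, 16, 10, 2, 14, 7, 13]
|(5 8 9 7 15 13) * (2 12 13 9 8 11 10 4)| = |(2 12 13 5 11 10 4)(7 15 9)| = 21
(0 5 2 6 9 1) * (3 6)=(0 5 2 3 6 9 1)=[5, 0, 3, 6, 4, 2, 9, 7, 8, 1]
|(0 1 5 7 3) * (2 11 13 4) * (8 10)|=|(0 1 5 7 3)(2 11 13 4)(8 10)|=20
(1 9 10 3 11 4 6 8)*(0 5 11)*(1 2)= [5, 9, 1, 0, 6, 11, 8, 7, 2, 10, 3, 4]= (0 5 11 4 6 8 2 1 9 10 3)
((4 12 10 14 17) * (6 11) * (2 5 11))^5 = (17)(2 5 11 6) = [0, 1, 5, 3, 4, 11, 2, 7, 8, 9, 10, 6, 12, 13, 14, 15, 16, 17]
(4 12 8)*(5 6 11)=[0, 1, 2, 3, 12, 6, 11, 7, 4, 9, 10, 5, 8]=(4 12 8)(5 6 11)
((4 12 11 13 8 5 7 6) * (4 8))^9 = (4 12 11 13)(5 7 6 8) = [0, 1, 2, 3, 12, 7, 8, 6, 5, 9, 10, 13, 11, 4]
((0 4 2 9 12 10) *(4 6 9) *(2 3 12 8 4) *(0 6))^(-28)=(12)=[0, 1, 2, 3, 4, 5, 6, 7, 8, 9, 10, 11, 12]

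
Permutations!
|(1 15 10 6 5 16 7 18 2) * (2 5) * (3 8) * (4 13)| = 20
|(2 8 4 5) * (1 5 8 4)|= |(1 5 2 4 8)|= 5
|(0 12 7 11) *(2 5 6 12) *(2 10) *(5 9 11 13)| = 5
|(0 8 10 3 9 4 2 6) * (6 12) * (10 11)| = |(0 8 11 10 3 9 4 2 12 6)| = 10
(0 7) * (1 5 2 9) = (0 7)(1 5 2 9) = [7, 5, 9, 3, 4, 2, 6, 0, 8, 1]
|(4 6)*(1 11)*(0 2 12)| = |(0 2 12)(1 11)(4 6)| = 6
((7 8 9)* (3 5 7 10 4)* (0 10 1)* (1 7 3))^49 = [10, 0, 2, 5, 1, 3, 6, 8, 9, 7, 4] = (0 10 4 1)(3 5)(7 8 9)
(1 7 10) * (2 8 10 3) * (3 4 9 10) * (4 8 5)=[0, 7, 5, 2, 9, 4, 6, 8, 3, 10, 1]=(1 7 8 3 2 5 4 9 10)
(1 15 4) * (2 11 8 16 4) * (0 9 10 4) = (0 9 10 4 1 15 2 11 8 16) = [9, 15, 11, 3, 1, 5, 6, 7, 16, 10, 4, 8, 12, 13, 14, 2, 0]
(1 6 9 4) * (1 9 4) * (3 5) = (1 6 4 9)(3 5) = [0, 6, 2, 5, 9, 3, 4, 7, 8, 1]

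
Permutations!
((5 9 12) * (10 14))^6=(14)=[0, 1, 2, 3, 4, 5, 6, 7, 8, 9, 10, 11, 12, 13, 14]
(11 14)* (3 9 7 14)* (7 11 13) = [0, 1, 2, 9, 4, 5, 6, 14, 8, 11, 10, 3, 12, 7, 13] = (3 9 11)(7 14 13)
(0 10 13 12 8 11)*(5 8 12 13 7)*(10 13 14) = (0 13 14 10 7 5 8 11) = [13, 1, 2, 3, 4, 8, 6, 5, 11, 9, 7, 0, 12, 14, 10]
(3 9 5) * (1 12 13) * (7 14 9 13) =(1 12 7 14 9 5 3 13) =[0, 12, 2, 13, 4, 3, 6, 14, 8, 5, 10, 11, 7, 1, 9]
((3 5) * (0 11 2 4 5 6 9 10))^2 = [2, 1, 5, 9, 3, 6, 10, 7, 8, 0, 11, 4] = (0 2 5 6 10 11 4 3 9)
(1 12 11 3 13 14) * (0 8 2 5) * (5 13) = [8, 12, 13, 5, 4, 0, 6, 7, 2, 9, 10, 3, 11, 14, 1] = (0 8 2 13 14 1 12 11 3 5)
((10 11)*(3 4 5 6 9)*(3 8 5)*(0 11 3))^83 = (0 3 11 4 10)(5 8 9 6) = [3, 1, 2, 11, 10, 8, 5, 7, 9, 6, 0, 4]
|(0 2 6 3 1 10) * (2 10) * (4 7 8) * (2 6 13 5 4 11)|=42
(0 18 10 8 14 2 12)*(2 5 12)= (0 18 10 8 14 5 12)= [18, 1, 2, 3, 4, 12, 6, 7, 14, 9, 8, 11, 0, 13, 5, 15, 16, 17, 10]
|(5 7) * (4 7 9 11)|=|(4 7 5 9 11)|=5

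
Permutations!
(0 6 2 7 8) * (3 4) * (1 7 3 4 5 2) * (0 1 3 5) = (0 6 3)(1 7 8)(2 5) = [6, 7, 5, 0, 4, 2, 3, 8, 1]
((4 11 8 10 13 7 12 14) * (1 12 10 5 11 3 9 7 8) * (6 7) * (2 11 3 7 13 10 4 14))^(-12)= (14)= [0, 1, 2, 3, 4, 5, 6, 7, 8, 9, 10, 11, 12, 13, 14]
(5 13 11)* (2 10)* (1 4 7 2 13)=(1 4 7 2 10 13 11 5)=[0, 4, 10, 3, 7, 1, 6, 2, 8, 9, 13, 5, 12, 11]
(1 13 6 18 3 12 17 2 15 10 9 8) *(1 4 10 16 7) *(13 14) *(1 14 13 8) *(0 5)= (0 5)(1 13 6 18 3 12 17 2 15 16 7 14 8 4 10 9)= [5, 13, 15, 12, 10, 0, 18, 14, 4, 1, 9, 11, 17, 6, 8, 16, 7, 2, 3]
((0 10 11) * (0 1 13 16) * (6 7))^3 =[1, 0, 2, 3, 4, 5, 7, 6, 8, 9, 13, 16, 12, 10, 14, 15, 11] =(0 1)(6 7)(10 13)(11 16)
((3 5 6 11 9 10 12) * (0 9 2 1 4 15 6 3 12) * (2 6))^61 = (0 9 10)(1 4 15 2)(3 5)(6 11) = [9, 4, 1, 5, 15, 3, 11, 7, 8, 10, 0, 6, 12, 13, 14, 2]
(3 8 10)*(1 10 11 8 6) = [0, 10, 2, 6, 4, 5, 1, 7, 11, 9, 3, 8] = (1 10 3 6)(8 11)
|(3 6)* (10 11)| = |(3 6)(10 11)| = 2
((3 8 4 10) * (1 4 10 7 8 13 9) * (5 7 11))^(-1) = [0, 9, 2, 10, 1, 11, 6, 5, 7, 13, 8, 4, 12, 3] = (1 9 13 3 10 8 7 5 11 4)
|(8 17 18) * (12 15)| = |(8 17 18)(12 15)| = 6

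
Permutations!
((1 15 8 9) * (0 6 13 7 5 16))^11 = (0 16 5 7 13 6)(1 9 8 15) = [16, 9, 2, 3, 4, 7, 0, 13, 15, 8, 10, 11, 12, 6, 14, 1, 5]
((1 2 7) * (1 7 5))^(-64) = (7)(1 5 2) = [0, 5, 1, 3, 4, 2, 6, 7]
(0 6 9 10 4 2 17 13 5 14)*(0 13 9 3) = (0 6 3)(2 17 9 10 4)(5 14 13) = [6, 1, 17, 0, 2, 14, 3, 7, 8, 10, 4, 11, 12, 5, 13, 15, 16, 9]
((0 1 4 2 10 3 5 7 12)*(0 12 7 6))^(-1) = [6, 0, 4, 10, 1, 3, 5, 7, 8, 9, 2, 11, 12] = (12)(0 6 5 3 10 2 4 1)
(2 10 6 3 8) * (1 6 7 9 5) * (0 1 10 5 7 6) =(0 1)(2 5 10 6 3 8)(7 9) =[1, 0, 5, 8, 4, 10, 3, 9, 2, 7, 6]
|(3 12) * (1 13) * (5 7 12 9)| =10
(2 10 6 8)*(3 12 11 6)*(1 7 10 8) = (1 7 10 3 12 11 6)(2 8) = [0, 7, 8, 12, 4, 5, 1, 10, 2, 9, 3, 6, 11]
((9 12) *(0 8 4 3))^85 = [8, 1, 2, 0, 3, 5, 6, 7, 4, 12, 10, 11, 9] = (0 8 4 3)(9 12)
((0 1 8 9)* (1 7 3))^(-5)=(0 7 3 1 8 9)=[7, 8, 2, 1, 4, 5, 6, 3, 9, 0]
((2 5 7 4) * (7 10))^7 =(2 10 4 5 7) =[0, 1, 10, 3, 5, 7, 6, 2, 8, 9, 4]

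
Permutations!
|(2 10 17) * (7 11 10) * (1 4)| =|(1 4)(2 7 11 10 17)| =10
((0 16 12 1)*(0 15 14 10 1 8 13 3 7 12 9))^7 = (0 16 9)(1 10 14 15)(3 12 13 7 8) = [16, 10, 2, 12, 4, 5, 6, 8, 3, 0, 14, 11, 13, 7, 15, 1, 9]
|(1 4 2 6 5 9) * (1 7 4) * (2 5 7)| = 6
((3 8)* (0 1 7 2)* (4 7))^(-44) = (8)(0 1 4 7 2) = [1, 4, 0, 3, 7, 5, 6, 2, 8]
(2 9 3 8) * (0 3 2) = (0 3 8)(2 9) = [3, 1, 9, 8, 4, 5, 6, 7, 0, 2]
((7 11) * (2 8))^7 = [0, 1, 8, 3, 4, 5, 6, 11, 2, 9, 10, 7] = (2 8)(7 11)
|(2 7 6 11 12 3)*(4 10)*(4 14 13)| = |(2 7 6 11 12 3)(4 10 14 13)| = 12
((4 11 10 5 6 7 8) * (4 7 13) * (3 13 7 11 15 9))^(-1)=[0, 1, 2, 9, 13, 10, 5, 6, 7, 15, 11, 8, 12, 3, 14, 4]=(3 9 15 4 13)(5 10 11 8 7 6)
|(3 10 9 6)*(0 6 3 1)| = 3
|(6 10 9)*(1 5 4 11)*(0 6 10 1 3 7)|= 8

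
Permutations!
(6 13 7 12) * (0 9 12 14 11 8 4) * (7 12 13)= (0 9 13 12 6 7 14 11 8 4)= [9, 1, 2, 3, 0, 5, 7, 14, 4, 13, 10, 8, 6, 12, 11]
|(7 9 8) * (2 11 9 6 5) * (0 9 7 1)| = 20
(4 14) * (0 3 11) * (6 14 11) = (0 3 6 14 4 11) = [3, 1, 2, 6, 11, 5, 14, 7, 8, 9, 10, 0, 12, 13, 4]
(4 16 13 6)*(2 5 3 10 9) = [0, 1, 5, 10, 16, 3, 4, 7, 8, 2, 9, 11, 12, 6, 14, 15, 13] = (2 5 3 10 9)(4 16 13 6)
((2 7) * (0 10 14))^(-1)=(0 14 10)(2 7)=[14, 1, 7, 3, 4, 5, 6, 2, 8, 9, 0, 11, 12, 13, 10]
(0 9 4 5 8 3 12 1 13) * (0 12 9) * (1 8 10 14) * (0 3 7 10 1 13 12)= (0 3 9 4 5 1 12 8 7 10 14 13)= [3, 12, 2, 9, 5, 1, 6, 10, 7, 4, 14, 11, 8, 0, 13]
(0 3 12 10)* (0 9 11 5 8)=(0 3 12 10 9 11 5 8)=[3, 1, 2, 12, 4, 8, 6, 7, 0, 11, 9, 5, 10]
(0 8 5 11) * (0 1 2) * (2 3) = (0 8 5 11 1 3 2) = [8, 3, 0, 2, 4, 11, 6, 7, 5, 9, 10, 1]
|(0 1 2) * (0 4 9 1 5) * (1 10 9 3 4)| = 2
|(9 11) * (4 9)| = 3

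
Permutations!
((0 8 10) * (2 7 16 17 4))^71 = (0 10 8)(2 7 16 17 4) = [10, 1, 7, 3, 2, 5, 6, 16, 0, 9, 8, 11, 12, 13, 14, 15, 17, 4]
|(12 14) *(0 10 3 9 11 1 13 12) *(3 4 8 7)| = |(0 10 4 8 7 3 9 11 1 13 12 14)| = 12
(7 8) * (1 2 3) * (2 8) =(1 8 7 2 3) =[0, 8, 3, 1, 4, 5, 6, 2, 7]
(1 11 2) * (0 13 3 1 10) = (0 13 3 1 11 2 10) = [13, 11, 10, 1, 4, 5, 6, 7, 8, 9, 0, 2, 12, 3]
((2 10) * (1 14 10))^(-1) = (1 2 10 14) = [0, 2, 10, 3, 4, 5, 6, 7, 8, 9, 14, 11, 12, 13, 1]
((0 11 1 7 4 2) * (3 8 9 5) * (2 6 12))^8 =(12) =[0, 1, 2, 3, 4, 5, 6, 7, 8, 9, 10, 11, 12]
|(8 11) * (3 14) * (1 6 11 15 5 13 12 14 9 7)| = |(1 6 11 8 15 5 13 12 14 3 9 7)| = 12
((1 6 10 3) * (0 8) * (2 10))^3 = (0 8)(1 10 6 3 2) = [8, 10, 1, 2, 4, 5, 3, 7, 0, 9, 6]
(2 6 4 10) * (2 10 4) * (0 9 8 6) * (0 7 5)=(10)(0 9 8 6 2 7 5)=[9, 1, 7, 3, 4, 0, 2, 5, 6, 8, 10]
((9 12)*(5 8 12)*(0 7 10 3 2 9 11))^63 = (0 3 5 11 10 9 12 7 2 8) = [3, 1, 8, 5, 4, 11, 6, 2, 0, 12, 9, 10, 7]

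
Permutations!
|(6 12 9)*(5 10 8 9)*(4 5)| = |(4 5 10 8 9 6 12)| = 7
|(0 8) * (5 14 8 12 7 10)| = 7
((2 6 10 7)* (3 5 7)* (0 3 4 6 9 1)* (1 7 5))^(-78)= [0, 1, 2, 3, 4, 5, 6, 7, 8, 9, 10]= (10)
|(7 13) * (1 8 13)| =4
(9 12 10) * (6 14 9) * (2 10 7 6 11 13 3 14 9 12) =(2 10 11 13 3 14 12 7 6 9) =[0, 1, 10, 14, 4, 5, 9, 6, 8, 2, 11, 13, 7, 3, 12]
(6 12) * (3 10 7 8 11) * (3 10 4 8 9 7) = (3 4 8 11 10)(6 12)(7 9) = [0, 1, 2, 4, 8, 5, 12, 9, 11, 7, 3, 10, 6]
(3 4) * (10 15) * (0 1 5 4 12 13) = [1, 5, 2, 12, 3, 4, 6, 7, 8, 9, 15, 11, 13, 0, 14, 10] = (0 1 5 4 3 12 13)(10 15)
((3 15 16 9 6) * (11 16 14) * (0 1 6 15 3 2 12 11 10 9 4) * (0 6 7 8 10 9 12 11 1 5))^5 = (16)(0 5)(9 14 15) = [5, 1, 2, 3, 4, 0, 6, 7, 8, 14, 10, 11, 12, 13, 15, 9, 16]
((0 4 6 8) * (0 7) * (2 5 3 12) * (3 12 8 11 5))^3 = (0 11 2 7 6 12 8 4 5 3) = [11, 1, 7, 0, 5, 3, 12, 6, 4, 9, 10, 2, 8]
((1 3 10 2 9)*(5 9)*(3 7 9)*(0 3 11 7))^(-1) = (0 1 9 7 11 5 2 10 3) = [1, 9, 10, 0, 4, 2, 6, 11, 8, 7, 3, 5]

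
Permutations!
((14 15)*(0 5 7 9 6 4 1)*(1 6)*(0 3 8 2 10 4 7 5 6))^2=(15)(0 7 1 8 10)(2 4 6 9 3)=[7, 8, 4, 2, 6, 5, 9, 1, 10, 3, 0, 11, 12, 13, 14, 15]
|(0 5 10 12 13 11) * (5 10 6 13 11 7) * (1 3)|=|(0 10 12 11)(1 3)(5 6 13 7)|=4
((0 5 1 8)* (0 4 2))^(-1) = (0 2 4 8 1 5) = [2, 5, 4, 3, 8, 0, 6, 7, 1]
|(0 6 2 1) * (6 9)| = 5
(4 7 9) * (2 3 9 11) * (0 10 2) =[10, 1, 3, 9, 7, 5, 6, 11, 8, 4, 2, 0] =(0 10 2 3 9 4 7 11)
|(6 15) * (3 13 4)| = 6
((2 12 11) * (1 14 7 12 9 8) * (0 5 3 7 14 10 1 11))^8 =(14)(0 7 5 12 3) =[7, 1, 2, 0, 4, 12, 6, 5, 8, 9, 10, 11, 3, 13, 14]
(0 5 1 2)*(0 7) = (0 5 1 2 7) = [5, 2, 7, 3, 4, 1, 6, 0]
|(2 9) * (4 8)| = 2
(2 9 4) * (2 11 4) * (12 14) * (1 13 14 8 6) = (1 13 14 12 8 6)(2 9)(4 11) = [0, 13, 9, 3, 11, 5, 1, 7, 6, 2, 10, 4, 8, 14, 12]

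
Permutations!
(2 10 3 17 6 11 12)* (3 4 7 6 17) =(17)(2 10 4 7 6 11 12) =[0, 1, 10, 3, 7, 5, 11, 6, 8, 9, 4, 12, 2, 13, 14, 15, 16, 17]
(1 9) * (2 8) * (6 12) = [0, 9, 8, 3, 4, 5, 12, 7, 2, 1, 10, 11, 6] = (1 9)(2 8)(6 12)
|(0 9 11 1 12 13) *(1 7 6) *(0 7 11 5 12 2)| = 9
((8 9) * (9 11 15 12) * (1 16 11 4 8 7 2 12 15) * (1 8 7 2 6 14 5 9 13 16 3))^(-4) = (2 6 11)(4 13 5)(7 16 9)(8 12 14) = [0, 1, 6, 3, 13, 4, 11, 16, 12, 7, 10, 2, 14, 5, 8, 15, 9]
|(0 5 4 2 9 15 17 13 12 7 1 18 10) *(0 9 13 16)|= |(0 5 4 2 13 12 7 1 18 10 9 15 17 16)|= 14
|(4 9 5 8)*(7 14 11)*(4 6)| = 15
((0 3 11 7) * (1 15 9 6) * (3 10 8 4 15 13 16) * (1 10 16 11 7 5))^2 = (0 3)(1 11)(4 9 10)(5 13)(6 8 15)(7 16) = [3, 11, 2, 0, 9, 13, 8, 16, 15, 10, 4, 1, 12, 5, 14, 6, 7]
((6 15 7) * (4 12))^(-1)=(4 12)(6 7 15)=[0, 1, 2, 3, 12, 5, 7, 15, 8, 9, 10, 11, 4, 13, 14, 6]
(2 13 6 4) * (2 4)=(2 13 6)=[0, 1, 13, 3, 4, 5, 2, 7, 8, 9, 10, 11, 12, 6]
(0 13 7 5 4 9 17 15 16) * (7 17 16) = (0 13 17 15 7 5 4 9 16) = [13, 1, 2, 3, 9, 4, 6, 5, 8, 16, 10, 11, 12, 17, 14, 7, 0, 15]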